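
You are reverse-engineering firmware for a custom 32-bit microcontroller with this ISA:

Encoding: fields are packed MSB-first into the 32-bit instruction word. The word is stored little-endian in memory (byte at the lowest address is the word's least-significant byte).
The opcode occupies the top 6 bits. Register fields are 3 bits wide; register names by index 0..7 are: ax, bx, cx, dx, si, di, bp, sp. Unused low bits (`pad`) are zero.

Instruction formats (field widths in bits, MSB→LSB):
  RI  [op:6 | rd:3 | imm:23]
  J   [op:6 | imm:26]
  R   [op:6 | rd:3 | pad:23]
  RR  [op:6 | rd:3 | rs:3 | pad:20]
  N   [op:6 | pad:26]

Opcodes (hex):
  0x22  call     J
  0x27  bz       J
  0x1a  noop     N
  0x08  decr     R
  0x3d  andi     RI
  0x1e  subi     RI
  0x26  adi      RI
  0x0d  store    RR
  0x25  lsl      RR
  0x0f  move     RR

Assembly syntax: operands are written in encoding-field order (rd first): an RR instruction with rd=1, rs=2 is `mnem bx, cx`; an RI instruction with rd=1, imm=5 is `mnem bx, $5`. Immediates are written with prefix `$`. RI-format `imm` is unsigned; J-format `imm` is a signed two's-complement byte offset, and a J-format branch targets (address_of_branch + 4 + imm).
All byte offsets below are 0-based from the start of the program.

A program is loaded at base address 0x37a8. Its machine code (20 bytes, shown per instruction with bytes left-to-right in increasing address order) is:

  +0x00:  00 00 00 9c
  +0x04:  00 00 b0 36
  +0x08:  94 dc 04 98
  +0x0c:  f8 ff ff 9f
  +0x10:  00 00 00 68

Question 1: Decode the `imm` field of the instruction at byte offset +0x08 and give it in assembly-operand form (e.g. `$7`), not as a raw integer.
$318612

off 0x08: read 94 dc 04 98 as little → 0x9804dc94
  op=0x9804dc94>>26=0x26 ⇒ adi (RI)
  rd@[25:23]=0x0 ⇒ ax
  imm@[22:0]=0x4dc94 ⇒ $318612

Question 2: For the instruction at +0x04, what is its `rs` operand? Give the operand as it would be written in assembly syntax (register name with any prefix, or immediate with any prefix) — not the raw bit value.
@+04  little-endian(00 00 b0 36) = 0x36b00000
  op=0x36b00000>>26=0xd ⇒ store (RR)
  rd@[25:23]=0x5 ⇒ di
  rs@[22:20]=0x3 ⇒ dx

dx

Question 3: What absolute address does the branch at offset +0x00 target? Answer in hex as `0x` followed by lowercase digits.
0x37ac

@+00  little-endian(00 00 00 9c) = 0x9c000000
  top 6b → 0x27 → bz [J]
  [25:0] imm=0 = $0
  target = base 0x37a8 + off 0x00 + 4 + imm 0 = 0x37ac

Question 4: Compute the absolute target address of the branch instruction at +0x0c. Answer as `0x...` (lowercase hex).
off 0x0c: read f8 ff ff 9f as little → 0x9ffffff8
  op=0x9ffffff8>>26=0x27 ⇒ bz (J)
  imm@[25:0]=0x3fffff8 (s26→-8) ⇒ $-8
  target = base 0x37a8 + off 0x0c + 4 + imm -8 = 0x37b0

0x37b0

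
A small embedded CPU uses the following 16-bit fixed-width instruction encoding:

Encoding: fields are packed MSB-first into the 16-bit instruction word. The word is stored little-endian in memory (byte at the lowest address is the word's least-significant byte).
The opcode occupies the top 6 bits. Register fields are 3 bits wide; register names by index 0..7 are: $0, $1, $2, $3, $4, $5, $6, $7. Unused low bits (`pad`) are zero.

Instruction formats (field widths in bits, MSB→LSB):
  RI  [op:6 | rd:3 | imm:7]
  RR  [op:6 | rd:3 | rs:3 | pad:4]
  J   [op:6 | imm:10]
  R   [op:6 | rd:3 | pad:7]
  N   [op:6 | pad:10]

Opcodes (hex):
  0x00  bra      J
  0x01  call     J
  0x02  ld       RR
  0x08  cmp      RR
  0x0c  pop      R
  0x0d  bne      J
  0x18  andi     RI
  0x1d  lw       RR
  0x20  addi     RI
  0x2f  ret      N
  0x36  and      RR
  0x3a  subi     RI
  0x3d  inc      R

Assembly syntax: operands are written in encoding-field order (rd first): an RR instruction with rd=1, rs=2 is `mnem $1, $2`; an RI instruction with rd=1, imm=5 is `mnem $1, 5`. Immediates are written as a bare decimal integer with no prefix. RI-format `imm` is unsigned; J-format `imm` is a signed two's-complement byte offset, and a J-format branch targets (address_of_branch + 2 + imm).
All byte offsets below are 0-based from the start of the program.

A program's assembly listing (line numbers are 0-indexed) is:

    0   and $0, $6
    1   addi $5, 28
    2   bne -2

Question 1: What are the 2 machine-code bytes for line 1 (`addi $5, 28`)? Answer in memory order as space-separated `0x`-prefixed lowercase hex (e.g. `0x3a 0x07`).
L1: addi op=0x20:6|rd=5:3|imm=28:7 ⇒ 0x829c ⇒ little 9c 82

0x9c 0x82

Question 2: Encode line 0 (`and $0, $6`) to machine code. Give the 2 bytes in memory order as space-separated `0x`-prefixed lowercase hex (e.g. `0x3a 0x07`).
0x60 0xd8

line 0 (and): pack op=0x36:6|rd=0:3|rs=6:3|pad=0:4 = 0xd860; little→ 60 d8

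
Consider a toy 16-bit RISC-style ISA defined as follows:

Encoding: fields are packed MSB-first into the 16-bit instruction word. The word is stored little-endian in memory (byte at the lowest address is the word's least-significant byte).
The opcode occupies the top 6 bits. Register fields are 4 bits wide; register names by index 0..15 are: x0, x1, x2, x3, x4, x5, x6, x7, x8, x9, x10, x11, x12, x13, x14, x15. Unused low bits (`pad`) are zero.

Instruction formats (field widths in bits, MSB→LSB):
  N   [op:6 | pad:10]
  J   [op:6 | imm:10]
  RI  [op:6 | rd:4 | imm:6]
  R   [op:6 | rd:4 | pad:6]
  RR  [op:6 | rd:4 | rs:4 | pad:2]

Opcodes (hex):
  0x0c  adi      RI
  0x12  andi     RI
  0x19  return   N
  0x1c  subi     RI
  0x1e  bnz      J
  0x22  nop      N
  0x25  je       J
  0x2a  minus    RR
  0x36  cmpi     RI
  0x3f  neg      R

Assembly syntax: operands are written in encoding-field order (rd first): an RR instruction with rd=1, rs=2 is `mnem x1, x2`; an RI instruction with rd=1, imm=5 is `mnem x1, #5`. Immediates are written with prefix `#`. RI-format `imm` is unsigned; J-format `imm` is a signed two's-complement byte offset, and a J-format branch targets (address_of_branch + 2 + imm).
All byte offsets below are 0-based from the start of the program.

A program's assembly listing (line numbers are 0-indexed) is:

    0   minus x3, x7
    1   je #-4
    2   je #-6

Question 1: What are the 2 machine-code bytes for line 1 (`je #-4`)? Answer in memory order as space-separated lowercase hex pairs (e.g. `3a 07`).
line 1 (je): pack op=0x25:6|imm=-4:10 = 0x97fc; little→ fc 97

fc 97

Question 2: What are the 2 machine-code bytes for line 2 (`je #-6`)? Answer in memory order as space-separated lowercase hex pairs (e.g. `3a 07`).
fa 97

L2: je op=0x25:6|imm=-6:10 ⇒ 0x97fa ⇒ little fa 97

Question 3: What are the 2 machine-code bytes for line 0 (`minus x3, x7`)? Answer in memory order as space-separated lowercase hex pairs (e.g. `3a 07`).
dc a8

0. minus fields op=0x2a:6|rd=3:4|rs=7:4|pad=0:2 → word a8dch → dc a8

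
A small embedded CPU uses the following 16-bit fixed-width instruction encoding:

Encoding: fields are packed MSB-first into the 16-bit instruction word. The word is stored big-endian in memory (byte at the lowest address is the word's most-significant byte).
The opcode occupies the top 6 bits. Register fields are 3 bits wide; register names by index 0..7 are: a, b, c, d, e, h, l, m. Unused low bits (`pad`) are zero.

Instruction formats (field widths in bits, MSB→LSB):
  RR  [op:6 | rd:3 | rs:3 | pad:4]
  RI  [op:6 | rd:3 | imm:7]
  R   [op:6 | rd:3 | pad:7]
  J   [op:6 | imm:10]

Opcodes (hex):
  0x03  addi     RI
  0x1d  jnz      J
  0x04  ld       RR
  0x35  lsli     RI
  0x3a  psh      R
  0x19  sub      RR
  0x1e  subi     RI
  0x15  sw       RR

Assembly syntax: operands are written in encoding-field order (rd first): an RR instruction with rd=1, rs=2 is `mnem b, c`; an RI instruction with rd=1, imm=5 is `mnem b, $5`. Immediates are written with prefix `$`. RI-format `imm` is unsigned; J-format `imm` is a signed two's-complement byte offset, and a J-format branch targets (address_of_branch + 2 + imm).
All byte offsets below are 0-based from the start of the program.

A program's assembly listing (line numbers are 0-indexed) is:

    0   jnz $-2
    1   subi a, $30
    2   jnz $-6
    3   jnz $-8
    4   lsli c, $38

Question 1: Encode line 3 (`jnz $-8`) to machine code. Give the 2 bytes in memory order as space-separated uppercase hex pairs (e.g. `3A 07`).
77 F8

3. jnz fields op=0x1d:6|imm=-8:10 → word 77f8h → 77 f8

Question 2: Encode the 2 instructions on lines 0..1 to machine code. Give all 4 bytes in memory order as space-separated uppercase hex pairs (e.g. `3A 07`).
L0: jnz op=0x1d:6|imm=-2:10 ⇒ 0x77fe ⇒ big 77 fe
L1: subi op=0x1e:6|rd=0:3|imm=30:7 ⇒ 0x781e ⇒ big 78 1e

77 FE 78 1E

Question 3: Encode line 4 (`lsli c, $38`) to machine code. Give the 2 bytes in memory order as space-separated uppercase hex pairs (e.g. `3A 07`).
D5 26

L4: lsli op=0x35:6|rd=2:3|imm=38:7 ⇒ 0xd526 ⇒ big d5 26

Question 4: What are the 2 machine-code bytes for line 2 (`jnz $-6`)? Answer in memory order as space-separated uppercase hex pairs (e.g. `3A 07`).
L2: jnz op=0x1d:6|imm=-6:10 ⇒ 0x77fa ⇒ big 77 fa

77 FA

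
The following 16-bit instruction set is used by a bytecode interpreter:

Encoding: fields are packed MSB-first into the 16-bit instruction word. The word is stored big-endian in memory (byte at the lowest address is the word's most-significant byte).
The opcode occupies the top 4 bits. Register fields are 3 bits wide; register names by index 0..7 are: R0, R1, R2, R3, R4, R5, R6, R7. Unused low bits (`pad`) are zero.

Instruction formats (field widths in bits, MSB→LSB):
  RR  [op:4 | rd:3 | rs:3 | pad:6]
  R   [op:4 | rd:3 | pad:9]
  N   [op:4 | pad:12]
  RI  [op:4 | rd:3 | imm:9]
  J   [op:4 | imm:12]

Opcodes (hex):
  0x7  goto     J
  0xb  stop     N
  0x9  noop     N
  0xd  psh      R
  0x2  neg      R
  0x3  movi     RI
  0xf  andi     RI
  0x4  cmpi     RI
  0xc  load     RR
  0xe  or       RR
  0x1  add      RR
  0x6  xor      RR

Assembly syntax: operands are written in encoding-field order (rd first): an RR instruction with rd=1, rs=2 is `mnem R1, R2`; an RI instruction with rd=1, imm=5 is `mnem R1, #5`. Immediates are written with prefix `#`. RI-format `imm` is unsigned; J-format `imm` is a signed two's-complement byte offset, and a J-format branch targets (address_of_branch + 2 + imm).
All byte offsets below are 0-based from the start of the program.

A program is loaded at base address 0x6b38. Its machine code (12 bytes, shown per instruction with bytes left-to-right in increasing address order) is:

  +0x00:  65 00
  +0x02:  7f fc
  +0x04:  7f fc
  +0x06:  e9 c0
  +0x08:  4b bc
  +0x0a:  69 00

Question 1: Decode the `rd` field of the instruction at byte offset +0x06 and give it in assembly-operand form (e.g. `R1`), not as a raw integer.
[06] e9 c0 → 0xe9c0
  top 4b → 0xe → or [RR]
  rd@[11:9]=0x4 ⇒ R4
  rs@[8:6]=0x7 ⇒ R7

R4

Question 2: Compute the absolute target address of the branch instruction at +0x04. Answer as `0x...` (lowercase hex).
+0x04: 7f fc ⇒ word 0x7ffc (big)
  top 4b → 0x7 → goto [J]
  imm: (w>>0)&0xfff=0xffc (s12→-4) → #-4
  target = base 0x6b38 + off 0x04 + 2 + imm -4 = 0x6b3a

0x6b3a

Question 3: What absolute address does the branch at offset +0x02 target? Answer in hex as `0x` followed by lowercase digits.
off 0x02: read 7f fc as big → 0x7ffc
  top 4b → 0x7 → goto [J]
  imm: (w>>0)&0xfff=0xffc (s12→-4) → #-4
  target = base 0x6b38 + off 0x02 + 2 + imm -4 = 0x6b38

0x6b38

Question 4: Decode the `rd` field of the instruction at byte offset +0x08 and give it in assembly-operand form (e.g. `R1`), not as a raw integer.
@+08  big-endian(4b bc) = 0x4bbc
  opcode bits[15:12]=0x4: cmpi/RI
  rd@[11:9]=0x5 ⇒ R5
  imm@[8:0]=0x1bc ⇒ #444

R5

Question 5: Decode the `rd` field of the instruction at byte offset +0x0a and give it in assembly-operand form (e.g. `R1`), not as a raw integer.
R4

[0a] 69 00 → 0x6900
  op=0x6900>>12=0x6 ⇒ xor (RR)
  rd: (w>>9)&0x7=0x4 → R4
  rs: (w>>6)&0x7=0x4 → R4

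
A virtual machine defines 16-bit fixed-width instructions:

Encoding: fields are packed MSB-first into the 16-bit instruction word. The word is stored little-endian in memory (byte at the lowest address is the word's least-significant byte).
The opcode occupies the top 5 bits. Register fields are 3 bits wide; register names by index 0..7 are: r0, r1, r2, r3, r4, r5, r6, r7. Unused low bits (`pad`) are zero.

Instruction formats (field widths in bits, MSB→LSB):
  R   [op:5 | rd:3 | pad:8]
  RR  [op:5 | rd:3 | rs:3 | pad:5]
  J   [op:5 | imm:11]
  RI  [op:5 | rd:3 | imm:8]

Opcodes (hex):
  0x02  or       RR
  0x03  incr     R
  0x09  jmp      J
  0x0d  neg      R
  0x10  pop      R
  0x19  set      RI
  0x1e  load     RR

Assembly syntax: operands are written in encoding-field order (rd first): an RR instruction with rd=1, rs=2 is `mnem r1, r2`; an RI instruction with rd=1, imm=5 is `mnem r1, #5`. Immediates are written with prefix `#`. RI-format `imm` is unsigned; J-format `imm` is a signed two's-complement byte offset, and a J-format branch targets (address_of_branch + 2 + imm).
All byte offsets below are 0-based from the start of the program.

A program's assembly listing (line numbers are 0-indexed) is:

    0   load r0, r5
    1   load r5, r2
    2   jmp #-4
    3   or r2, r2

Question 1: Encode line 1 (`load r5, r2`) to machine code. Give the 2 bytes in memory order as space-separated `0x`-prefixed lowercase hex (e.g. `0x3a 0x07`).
L1: load op=0x1e:5|rd=5:3|rs=2:3|pad=0:5 ⇒ 0xf540 ⇒ little 40 f5

0x40 0xf5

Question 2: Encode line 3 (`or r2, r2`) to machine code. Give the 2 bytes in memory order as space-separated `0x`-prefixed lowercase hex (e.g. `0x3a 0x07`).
0x40 0x12

L3: or op=0x2:5|rd=2:3|rs=2:3|pad=0:5 ⇒ 0x1240 ⇒ little 40 12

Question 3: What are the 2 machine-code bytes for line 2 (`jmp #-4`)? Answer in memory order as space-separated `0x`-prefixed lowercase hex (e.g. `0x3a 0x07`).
0xfc 0x4f

L2: jmp op=0x9:5|imm=-4:11 ⇒ 0x4ffc ⇒ little fc 4f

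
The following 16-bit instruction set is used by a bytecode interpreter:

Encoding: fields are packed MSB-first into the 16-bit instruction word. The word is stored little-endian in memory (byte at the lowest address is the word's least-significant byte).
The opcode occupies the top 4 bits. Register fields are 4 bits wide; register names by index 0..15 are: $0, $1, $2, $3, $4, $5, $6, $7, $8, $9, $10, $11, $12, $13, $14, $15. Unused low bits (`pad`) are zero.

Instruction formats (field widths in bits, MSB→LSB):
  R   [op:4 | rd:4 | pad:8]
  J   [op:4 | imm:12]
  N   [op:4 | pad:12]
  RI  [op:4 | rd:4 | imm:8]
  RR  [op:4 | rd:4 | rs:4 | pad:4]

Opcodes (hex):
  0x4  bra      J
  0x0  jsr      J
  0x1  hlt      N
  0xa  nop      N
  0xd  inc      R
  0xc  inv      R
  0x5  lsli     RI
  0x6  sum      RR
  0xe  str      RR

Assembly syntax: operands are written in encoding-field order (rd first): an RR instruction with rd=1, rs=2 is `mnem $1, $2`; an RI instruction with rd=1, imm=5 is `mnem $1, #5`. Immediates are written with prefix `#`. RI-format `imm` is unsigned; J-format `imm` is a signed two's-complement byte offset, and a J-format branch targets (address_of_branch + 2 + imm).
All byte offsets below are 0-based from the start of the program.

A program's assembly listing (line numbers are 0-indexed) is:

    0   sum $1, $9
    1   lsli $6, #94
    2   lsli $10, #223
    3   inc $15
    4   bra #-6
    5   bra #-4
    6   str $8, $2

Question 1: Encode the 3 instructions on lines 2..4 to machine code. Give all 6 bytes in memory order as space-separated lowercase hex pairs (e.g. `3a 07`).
df 5a 00 df fa 4f

L2: lsli op=0x5:4|rd=10:4|imm=223:8 ⇒ 0x5adf ⇒ little df 5a
L3: inc op=0xd:4|rd=15:4|pad=0:8 ⇒ 0xdf00 ⇒ little 00 df
L4: bra op=0x4:4|imm=-6:12 ⇒ 0x4ffa ⇒ little fa 4f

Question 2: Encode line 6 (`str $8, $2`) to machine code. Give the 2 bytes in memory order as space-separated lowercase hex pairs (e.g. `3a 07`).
20 e8

line 6 (str): pack op=0xe:4|rd=8:4|rs=2:4|pad=0:4 = 0xe820; little→ 20 e8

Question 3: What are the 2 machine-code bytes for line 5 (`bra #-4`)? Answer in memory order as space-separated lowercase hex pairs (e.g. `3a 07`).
5. bra fields op=0x4:4|imm=-4:12 → word 4ffch → fc 4f

fc 4f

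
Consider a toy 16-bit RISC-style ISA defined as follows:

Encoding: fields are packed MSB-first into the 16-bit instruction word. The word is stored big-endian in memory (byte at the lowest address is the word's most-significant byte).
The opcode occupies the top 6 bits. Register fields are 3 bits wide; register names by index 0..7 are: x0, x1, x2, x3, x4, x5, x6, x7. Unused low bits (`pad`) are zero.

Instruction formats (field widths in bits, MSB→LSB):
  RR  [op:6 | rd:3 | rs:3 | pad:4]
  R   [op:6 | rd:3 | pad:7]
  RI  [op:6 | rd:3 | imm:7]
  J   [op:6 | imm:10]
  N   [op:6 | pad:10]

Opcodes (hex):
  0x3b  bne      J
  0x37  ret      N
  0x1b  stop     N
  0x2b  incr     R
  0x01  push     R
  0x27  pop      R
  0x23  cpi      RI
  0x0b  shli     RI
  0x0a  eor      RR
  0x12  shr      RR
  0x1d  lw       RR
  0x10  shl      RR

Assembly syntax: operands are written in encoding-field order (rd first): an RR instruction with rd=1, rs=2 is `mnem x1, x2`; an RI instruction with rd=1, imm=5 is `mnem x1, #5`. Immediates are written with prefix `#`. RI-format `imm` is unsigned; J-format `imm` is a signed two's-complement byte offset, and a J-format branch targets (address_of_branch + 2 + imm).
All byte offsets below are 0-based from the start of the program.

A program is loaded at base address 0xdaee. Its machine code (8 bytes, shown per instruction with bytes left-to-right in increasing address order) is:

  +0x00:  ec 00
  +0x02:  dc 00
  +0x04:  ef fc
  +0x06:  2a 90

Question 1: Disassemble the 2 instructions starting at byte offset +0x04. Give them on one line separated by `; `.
bne #-4; eor x5, x1

off 0x04: read ef fc as big → 0xeffc
  op=0xeffc>>10=0x3b ⇒ bne (J)
  imm: (w>>0)&0x3ff=0x3fc (s10→-4) → #-4
off 0x06: read 2a 90 as big → 0x2a90
  op=0x2a90>>10=0xa ⇒ eor (RR)
  rd: (w>>7)&0x7=0x5 → x5
  rs: (w>>4)&0x7=0x1 → x1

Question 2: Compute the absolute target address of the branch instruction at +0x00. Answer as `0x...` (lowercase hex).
@+00  big-endian(ec 00) = 0xec00
  opcode bits[15:10]=0x3b: bne/J
  imm@[9:0]=0x0 ⇒ #0
  target = base 0xdaee + off 0x00 + 2 + imm 0 = 0xdaf0

0xdaf0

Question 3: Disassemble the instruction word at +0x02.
ret

off 0x02: read dc 00 as big → 0xdc00
  op=0xdc00>>10=0x37 ⇒ ret (N)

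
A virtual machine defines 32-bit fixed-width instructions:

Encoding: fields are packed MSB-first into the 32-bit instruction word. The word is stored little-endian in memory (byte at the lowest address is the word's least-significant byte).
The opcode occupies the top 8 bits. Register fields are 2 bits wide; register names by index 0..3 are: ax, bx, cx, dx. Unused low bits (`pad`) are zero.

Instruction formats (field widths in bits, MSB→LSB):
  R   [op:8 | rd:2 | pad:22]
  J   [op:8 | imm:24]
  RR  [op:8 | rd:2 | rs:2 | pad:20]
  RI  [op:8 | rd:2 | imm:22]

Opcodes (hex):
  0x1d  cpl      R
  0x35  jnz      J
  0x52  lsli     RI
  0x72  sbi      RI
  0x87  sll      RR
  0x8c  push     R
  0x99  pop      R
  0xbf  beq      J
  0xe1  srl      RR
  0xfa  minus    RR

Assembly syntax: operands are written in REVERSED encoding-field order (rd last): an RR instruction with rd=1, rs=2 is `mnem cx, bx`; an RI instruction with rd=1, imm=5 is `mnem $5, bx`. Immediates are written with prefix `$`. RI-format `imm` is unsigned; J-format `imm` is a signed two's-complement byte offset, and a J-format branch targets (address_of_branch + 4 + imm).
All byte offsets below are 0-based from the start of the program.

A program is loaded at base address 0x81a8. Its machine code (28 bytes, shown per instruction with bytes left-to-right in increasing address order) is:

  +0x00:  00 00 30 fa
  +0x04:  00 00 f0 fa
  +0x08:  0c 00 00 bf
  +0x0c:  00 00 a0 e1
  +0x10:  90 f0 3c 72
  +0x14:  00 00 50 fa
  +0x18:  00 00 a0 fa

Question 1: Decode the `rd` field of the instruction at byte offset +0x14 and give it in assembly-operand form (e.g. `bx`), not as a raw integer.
bx

[14] 00 00 50 fa → 0xfa500000
  op=0xfa500000>>24=0xfa ⇒ minus (RR)
  [23:22] rd=1 = bx
  [21:20] rs=1 = bx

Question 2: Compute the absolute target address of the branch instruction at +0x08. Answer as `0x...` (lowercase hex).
+0x08: 0c 00 00 bf ⇒ word 0xbf00000c (little)
  opcode bits[31:24]=0xbf: beq/J
  imm@[23:0]=0xc ⇒ $12
  target = base 0x81a8 + off 0x08 + 4 + imm 12 = 0x81c0

0x81c0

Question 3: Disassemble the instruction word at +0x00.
[00] 00 00 30 fa → 0xfa300000
  top 8b → 0xfa → minus [RR]
  rd: (w>>22)&0x3=0x0 → ax
  rs: (w>>20)&0x3=0x3 → dx

minus dx, ax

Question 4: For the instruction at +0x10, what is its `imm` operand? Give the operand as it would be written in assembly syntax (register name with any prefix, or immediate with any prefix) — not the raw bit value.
[10] 90 f0 3c 72 → 0x723cf090
  op=0x723cf090>>24=0x72 ⇒ sbi (RI)
  [23:22] rd=0 = ax
  [21:0] imm=3993744 = $3993744

$3993744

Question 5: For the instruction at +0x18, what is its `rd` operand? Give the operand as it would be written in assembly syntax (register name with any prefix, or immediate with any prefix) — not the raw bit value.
off 0x18: read 00 00 a0 fa as little → 0xfaa00000
  op=0xfaa00000>>24=0xfa ⇒ minus (RR)
  [23:22] rd=2 = cx
  [21:20] rs=2 = cx

cx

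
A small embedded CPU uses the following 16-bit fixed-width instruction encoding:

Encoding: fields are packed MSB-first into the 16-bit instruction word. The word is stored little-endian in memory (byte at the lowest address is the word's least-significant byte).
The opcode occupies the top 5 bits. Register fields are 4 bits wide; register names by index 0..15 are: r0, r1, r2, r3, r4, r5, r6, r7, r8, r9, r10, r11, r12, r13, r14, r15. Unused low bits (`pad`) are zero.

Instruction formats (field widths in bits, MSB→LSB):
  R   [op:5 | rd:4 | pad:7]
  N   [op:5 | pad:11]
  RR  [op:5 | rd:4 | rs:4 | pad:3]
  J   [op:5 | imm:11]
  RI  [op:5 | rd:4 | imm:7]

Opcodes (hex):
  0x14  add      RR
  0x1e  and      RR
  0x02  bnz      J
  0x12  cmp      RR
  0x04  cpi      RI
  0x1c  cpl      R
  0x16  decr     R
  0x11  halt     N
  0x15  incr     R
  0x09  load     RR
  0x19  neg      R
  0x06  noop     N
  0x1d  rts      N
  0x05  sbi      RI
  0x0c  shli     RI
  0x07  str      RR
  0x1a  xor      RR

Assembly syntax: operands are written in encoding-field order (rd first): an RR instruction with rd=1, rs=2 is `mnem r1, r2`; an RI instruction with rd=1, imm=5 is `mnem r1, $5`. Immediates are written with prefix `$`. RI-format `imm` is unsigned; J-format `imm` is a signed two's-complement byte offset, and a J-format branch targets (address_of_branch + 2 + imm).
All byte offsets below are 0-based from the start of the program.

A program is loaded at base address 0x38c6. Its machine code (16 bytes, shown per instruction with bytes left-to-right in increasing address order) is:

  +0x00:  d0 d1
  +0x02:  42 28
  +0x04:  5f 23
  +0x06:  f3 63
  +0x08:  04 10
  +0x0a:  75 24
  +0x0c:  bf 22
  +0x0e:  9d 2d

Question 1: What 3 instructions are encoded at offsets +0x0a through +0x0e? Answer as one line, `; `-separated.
cpi r8, $117; cpi r5, $63; sbi r11, $29

+0x0a: 75 24 ⇒ word 0x2475 (little)
  op=0x2475>>11=0x4 ⇒ cpi (RI)
  rd@[10:7]=0x8 ⇒ r8
  imm@[6:0]=0x75 ⇒ $117
+0x0c: bf 22 ⇒ word 0x22bf (little)
  op=0x22bf>>11=0x4 ⇒ cpi (RI)
  rd@[10:7]=0x5 ⇒ r5
  imm@[6:0]=0x3f ⇒ $63
+0x0e: 9d 2d ⇒ word 0x2d9d (little)
  op=0x2d9d>>11=0x5 ⇒ sbi (RI)
  rd@[10:7]=0xb ⇒ r11
  imm@[6:0]=0x1d ⇒ $29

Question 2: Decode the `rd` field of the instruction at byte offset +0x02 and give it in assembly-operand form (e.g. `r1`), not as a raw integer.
r0

+0x02: 42 28 ⇒ word 0x2842 (little)
  top 5b → 0x5 → sbi [RI]
  [10:7] rd=0 = r0
  [6:0] imm=66 = $66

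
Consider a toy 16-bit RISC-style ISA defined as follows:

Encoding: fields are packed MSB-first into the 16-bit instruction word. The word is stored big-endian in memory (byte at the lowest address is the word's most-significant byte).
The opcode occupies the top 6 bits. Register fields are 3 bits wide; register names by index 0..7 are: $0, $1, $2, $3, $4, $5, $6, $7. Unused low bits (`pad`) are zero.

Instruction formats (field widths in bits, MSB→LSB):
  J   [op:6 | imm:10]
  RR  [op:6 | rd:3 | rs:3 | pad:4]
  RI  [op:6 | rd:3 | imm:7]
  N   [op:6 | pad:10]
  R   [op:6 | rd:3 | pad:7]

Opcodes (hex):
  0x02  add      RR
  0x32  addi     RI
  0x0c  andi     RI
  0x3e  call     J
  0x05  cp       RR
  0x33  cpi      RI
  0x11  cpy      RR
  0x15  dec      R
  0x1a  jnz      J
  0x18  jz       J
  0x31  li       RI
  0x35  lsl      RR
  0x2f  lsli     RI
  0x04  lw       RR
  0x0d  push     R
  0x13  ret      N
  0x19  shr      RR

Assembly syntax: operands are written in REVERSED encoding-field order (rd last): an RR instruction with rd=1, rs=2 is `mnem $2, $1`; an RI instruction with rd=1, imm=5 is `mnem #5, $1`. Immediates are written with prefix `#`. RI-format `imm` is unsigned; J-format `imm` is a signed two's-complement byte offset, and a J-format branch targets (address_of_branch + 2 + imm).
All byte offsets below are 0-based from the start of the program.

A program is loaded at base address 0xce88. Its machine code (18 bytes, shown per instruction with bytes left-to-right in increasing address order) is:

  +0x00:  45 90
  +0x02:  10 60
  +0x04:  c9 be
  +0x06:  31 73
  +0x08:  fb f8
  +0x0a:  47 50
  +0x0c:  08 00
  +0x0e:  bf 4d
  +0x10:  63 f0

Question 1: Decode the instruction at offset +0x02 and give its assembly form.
off 0x02: read 10 60 as big → 0x1060
  op=0x1060>>10=0x4 ⇒ lw (RR)
  rd@[9:7]=0x0 ⇒ $0
  rs@[6:4]=0x6 ⇒ $6

lw $6, $0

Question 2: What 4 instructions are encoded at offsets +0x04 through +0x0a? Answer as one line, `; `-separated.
addi #62, $3; andi #115, $2; call #-8; cpy $5, $6

+0x04: c9 be ⇒ word 0xc9be (big)
  opcode bits[15:10]=0x32: addi/RI
  rd: (w>>7)&0x7=0x3 → $3
  imm: (w>>0)&0x7f=0x3e → #62
+0x06: 31 73 ⇒ word 0x3173 (big)
  opcode bits[15:10]=0xc: andi/RI
  rd: (w>>7)&0x7=0x2 → $2
  imm: (w>>0)&0x7f=0x73 → #115
+0x08: fb f8 ⇒ word 0xfbf8 (big)
  opcode bits[15:10]=0x3e: call/J
  imm: (w>>0)&0x3ff=0x3f8 (s10→-8) → #-8
+0x0a: 47 50 ⇒ word 0x4750 (big)
  opcode bits[15:10]=0x11: cpy/RR
  rd: (w>>7)&0x7=0x6 → $6
  rs: (w>>4)&0x7=0x5 → $5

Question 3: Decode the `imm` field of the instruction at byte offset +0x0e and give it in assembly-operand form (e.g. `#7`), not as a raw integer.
@+0e  big-endian(bf 4d) = 0xbf4d
  top 6b → 0x2f → lsli [RI]
  rd: (w>>7)&0x7=0x6 → $6
  imm: (w>>0)&0x7f=0x4d → #77

#77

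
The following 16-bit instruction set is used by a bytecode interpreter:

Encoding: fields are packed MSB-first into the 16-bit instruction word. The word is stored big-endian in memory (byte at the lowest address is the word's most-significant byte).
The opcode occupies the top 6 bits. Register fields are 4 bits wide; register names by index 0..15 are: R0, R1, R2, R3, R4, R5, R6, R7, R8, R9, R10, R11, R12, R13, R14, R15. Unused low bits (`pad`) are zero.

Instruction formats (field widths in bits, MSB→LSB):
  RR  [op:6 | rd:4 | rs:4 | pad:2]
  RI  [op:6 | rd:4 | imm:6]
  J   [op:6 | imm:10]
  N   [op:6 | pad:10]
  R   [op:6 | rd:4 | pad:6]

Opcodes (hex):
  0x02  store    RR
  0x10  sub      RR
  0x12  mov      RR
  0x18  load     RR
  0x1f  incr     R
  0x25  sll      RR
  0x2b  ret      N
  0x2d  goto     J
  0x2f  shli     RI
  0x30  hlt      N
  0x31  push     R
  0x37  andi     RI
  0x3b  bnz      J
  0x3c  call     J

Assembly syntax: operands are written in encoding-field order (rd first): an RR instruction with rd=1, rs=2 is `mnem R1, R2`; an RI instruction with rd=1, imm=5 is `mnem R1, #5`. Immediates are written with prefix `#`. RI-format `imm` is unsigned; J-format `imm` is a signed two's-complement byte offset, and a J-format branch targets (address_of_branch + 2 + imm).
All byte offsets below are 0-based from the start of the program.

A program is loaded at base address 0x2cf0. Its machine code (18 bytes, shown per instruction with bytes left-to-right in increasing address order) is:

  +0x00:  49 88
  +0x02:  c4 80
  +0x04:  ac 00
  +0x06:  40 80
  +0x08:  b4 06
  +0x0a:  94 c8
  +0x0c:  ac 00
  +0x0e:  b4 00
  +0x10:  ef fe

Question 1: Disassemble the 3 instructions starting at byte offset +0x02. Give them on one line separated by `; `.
[02] c4 80 → 0xc480
  top 6b → 0x31 → push [R]
  [9:6] rd=2 = R2
[04] ac 00 → 0xac00
  top 6b → 0x2b → ret [N]
[06] 40 80 → 0x4080
  top 6b → 0x10 → sub [RR]
  [9:6] rd=2 = R2
  [5:2] rs=0 = R0

push R2; ret; sub R2, R0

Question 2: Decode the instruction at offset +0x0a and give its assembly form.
off 0x0a: read 94 c8 as big → 0x94c8
  top 6b → 0x25 → sll [RR]
  [9:6] rd=3 = R3
  [5:2] rs=2 = R2

sll R3, R2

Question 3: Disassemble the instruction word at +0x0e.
goto #0

+0x0e: b4 00 ⇒ word 0xb400 (big)
  op=0xb400>>10=0x2d ⇒ goto (J)
  [9:0] imm=0 = #0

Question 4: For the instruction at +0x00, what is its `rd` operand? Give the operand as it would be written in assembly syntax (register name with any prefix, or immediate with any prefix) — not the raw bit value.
R6

off 0x00: read 49 88 as big → 0x4988
  opcode bits[15:10]=0x12: mov/RR
  rd@[9:6]=0x6 ⇒ R6
  rs@[5:2]=0x2 ⇒ R2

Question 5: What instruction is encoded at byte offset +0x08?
goto #6

@+08  big-endian(b4 06) = 0xb406
  top 6b → 0x2d → goto [J]
  imm@[9:0]=0x6 ⇒ #6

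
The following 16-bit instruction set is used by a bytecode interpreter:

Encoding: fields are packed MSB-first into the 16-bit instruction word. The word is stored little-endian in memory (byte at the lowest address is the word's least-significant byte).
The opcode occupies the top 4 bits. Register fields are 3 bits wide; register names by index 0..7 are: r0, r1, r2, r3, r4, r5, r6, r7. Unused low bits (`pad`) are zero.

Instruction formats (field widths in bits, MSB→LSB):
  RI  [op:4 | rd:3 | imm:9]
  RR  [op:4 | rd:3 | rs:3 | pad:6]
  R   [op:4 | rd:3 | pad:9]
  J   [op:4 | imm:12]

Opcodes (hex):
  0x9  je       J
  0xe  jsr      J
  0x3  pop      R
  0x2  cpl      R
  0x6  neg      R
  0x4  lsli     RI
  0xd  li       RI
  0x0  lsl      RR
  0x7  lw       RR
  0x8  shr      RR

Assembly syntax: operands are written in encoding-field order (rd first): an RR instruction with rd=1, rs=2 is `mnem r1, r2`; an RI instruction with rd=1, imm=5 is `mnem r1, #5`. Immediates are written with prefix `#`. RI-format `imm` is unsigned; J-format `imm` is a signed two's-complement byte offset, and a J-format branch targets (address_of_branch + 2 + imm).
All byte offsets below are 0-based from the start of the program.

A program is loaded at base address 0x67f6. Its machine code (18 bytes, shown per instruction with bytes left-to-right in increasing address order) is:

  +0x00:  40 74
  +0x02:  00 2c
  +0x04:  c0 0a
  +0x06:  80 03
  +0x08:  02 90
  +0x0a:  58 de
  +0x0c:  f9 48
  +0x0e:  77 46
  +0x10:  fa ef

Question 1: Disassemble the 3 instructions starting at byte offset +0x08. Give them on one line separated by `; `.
+0x08: 02 90 ⇒ word 0x9002 (little)
  top 4b → 0x9 → je [J]
  imm: (w>>0)&0xfff=0x2 → #2
+0x0a: 58 de ⇒ word 0xde58 (little)
  top 4b → 0xd → li [RI]
  rd: (w>>9)&0x7=0x7 → r7
  imm: (w>>0)&0x1ff=0x58 → #88
+0x0c: f9 48 ⇒ word 0x48f9 (little)
  top 4b → 0x4 → lsli [RI]
  rd: (w>>9)&0x7=0x4 → r4
  imm: (w>>0)&0x1ff=0xf9 → #249

je #2; li r7, #88; lsli r4, #249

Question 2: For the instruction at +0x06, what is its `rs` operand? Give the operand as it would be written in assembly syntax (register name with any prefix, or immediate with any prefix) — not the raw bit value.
@+06  little-endian(80 03) = 0x0380
  top 4b → 0x0 → lsl [RR]
  rd@[11:9]=0x1 ⇒ r1
  rs@[8:6]=0x6 ⇒ r6

r6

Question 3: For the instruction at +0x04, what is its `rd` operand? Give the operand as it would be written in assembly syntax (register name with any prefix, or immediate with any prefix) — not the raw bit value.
r5

[04] c0 0a → 0x0ac0
  op=0x0ac0>>12=0x0 ⇒ lsl (RR)
  rd@[11:9]=0x5 ⇒ r5
  rs@[8:6]=0x3 ⇒ r3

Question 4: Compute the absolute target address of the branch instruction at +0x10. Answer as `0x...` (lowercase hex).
+0x10: fa ef ⇒ word 0xeffa (little)
  op=0xeffa>>12=0xe ⇒ jsr (J)
  [11:0] imm=4090 (s12→-6) = #-6
  target = base 0x67f6 + off 0x10 + 2 + imm -6 = 0x6802

0x6802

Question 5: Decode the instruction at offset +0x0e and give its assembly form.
lsli r3, #119

@+0e  little-endian(77 46) = 0x4677
  opcode bits[15:12]=0x4: lsli/RI
  rd: (w>>9)&0x7=0x3 → r3
  imm: (w>>0)&0x1ff=0x77 → #119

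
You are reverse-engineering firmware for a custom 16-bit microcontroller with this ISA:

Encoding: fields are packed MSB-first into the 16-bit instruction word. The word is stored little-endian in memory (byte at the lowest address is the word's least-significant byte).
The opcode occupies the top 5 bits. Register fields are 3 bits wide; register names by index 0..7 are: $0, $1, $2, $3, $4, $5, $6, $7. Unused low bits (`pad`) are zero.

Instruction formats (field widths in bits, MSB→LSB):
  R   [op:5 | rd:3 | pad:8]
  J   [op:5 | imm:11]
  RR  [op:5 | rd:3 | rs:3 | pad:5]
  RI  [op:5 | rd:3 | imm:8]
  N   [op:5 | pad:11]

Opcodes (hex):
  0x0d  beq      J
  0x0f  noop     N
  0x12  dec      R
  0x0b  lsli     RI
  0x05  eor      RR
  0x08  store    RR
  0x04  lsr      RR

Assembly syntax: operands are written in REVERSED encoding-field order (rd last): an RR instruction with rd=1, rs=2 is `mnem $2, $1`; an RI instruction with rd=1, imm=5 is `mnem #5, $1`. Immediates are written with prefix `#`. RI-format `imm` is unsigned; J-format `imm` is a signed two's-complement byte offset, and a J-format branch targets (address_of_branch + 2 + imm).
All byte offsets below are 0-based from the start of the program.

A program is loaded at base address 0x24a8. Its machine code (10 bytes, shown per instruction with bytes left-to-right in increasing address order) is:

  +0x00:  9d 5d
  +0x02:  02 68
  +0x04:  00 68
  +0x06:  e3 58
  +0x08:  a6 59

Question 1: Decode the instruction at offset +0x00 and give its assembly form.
@+00  little-endian(9d 5d) = 0x5d9d
  opcode bits[15:11]=0xb: lsli/RI
  rd: (w>>8)&0x7=0x5 → $5
  imm: (w>>0)&0xff=0x9d → #157

lsli #157, $5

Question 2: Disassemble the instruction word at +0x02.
beq #2

off 0x02: read 02 68 as little → 0x6802
  top 5b → 0xd → beq [J]
  imm@[10:0]=0x2 ⇒ #2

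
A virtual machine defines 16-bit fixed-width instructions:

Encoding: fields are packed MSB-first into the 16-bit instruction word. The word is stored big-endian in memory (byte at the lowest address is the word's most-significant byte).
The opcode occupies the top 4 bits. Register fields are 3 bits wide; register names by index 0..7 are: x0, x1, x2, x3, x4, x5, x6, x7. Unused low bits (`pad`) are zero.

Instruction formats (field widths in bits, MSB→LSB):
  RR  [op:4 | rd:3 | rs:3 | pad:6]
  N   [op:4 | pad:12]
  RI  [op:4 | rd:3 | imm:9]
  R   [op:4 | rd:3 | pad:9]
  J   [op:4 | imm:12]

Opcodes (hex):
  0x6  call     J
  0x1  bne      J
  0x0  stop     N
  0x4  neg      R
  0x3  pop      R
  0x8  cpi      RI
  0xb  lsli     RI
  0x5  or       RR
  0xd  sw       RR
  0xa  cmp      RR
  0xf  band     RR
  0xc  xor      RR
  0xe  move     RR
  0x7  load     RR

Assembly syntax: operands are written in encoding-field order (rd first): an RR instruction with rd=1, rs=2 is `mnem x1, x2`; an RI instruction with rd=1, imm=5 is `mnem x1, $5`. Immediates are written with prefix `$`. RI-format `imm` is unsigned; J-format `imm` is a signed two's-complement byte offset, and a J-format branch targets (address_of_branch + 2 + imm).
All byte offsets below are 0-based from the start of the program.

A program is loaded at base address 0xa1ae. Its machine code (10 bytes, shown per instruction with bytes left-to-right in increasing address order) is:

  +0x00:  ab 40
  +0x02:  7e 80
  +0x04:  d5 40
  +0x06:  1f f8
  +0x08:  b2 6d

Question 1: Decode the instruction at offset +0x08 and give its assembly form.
+0x08: b2 6d ⇒ word 0xb26d (big)
  op=0xb26d>>12=0xb ⇒ lsli (RI)
  rd: (w>>9)&0x7=0x1 → x1
  imm: (w>>0)&0x1ff=0x6d → $109

lsli x1, $109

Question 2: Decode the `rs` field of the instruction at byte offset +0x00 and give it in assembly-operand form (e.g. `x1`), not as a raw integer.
@+00  big-endian(ab 40) = 0xab40
  opcode bits[15:12]=0xa: cmp/RR
  rd: (w>>9)&0x7=0x5 → x5
  rs: (w>>6)&0x7=0x5 → x5

x5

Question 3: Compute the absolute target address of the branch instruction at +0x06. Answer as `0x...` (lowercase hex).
@+06  big-endian(1f f8) = 0x1ff8
  opcode bits[15:12]=0x1: bne/J
  imm@[11:0]=0xff8 (s12→-8) ⇒ $-8
  target = base 0xa1ae + off 0x06 + 2 + imm -8 = 0xa1ae

0xa1ae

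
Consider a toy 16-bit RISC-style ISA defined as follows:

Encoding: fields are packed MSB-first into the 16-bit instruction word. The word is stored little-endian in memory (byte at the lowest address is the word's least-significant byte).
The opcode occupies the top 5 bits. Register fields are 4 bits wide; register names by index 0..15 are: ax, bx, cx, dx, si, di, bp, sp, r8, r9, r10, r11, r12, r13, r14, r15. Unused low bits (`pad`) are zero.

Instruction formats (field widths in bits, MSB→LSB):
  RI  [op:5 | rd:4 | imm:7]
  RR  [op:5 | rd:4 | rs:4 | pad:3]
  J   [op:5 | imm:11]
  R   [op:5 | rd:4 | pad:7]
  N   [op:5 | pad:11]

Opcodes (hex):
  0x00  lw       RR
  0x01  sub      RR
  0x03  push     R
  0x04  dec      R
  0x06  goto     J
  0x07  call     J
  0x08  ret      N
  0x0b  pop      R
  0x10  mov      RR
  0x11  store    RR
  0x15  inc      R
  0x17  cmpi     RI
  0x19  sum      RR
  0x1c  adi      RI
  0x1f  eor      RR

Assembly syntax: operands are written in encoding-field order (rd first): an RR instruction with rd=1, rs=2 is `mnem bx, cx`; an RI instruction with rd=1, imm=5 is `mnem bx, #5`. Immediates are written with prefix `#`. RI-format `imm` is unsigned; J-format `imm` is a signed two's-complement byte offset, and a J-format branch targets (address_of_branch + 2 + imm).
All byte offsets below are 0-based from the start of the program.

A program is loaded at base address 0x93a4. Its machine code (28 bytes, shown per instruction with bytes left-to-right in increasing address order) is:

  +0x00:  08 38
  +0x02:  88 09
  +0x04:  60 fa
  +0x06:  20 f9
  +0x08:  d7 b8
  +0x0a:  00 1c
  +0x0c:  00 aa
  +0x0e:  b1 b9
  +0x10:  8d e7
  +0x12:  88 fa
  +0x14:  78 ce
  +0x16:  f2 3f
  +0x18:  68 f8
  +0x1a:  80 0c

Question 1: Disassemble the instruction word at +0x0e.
+0x0e: b1 b9 ⇒ word 0xb9b1 (little)
  opcode bits[15:11]=0x17: cmpi/RI
  rd: (w>>7)&0xf=0x3 → dx
  imm: (w>>0)&0x7f=0x31 → #49

cmpi dx, #49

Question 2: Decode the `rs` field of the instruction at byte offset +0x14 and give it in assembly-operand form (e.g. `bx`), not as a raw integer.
r15

+0x14: 78 ce ⇒ word 0xce78 (little)
  top 5b → 0x19 → sum [RR]
  rd@[10:7]=0xc ⇒ r12
  rs@[6:3]=0xf ⇒ r15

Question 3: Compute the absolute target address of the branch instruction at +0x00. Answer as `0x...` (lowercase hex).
0x93ae

@+00  little-endian(08 38) = 0x3808
  top 5b → 0x7 → call [J]
  [10:0] imm=8 = #8
  target = base 0x93a4 + off 0x00 + 2 + imm 8 = 0x93ae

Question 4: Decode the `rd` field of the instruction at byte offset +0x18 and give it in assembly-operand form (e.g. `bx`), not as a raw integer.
ax

[18] 68 f8 → 0xf868
  top 5b → 0x1f → eor [RR]
  rd: (w>>7)&0xf=0x0 → ax
  rs: (w>>3)&0xf=0xd → r13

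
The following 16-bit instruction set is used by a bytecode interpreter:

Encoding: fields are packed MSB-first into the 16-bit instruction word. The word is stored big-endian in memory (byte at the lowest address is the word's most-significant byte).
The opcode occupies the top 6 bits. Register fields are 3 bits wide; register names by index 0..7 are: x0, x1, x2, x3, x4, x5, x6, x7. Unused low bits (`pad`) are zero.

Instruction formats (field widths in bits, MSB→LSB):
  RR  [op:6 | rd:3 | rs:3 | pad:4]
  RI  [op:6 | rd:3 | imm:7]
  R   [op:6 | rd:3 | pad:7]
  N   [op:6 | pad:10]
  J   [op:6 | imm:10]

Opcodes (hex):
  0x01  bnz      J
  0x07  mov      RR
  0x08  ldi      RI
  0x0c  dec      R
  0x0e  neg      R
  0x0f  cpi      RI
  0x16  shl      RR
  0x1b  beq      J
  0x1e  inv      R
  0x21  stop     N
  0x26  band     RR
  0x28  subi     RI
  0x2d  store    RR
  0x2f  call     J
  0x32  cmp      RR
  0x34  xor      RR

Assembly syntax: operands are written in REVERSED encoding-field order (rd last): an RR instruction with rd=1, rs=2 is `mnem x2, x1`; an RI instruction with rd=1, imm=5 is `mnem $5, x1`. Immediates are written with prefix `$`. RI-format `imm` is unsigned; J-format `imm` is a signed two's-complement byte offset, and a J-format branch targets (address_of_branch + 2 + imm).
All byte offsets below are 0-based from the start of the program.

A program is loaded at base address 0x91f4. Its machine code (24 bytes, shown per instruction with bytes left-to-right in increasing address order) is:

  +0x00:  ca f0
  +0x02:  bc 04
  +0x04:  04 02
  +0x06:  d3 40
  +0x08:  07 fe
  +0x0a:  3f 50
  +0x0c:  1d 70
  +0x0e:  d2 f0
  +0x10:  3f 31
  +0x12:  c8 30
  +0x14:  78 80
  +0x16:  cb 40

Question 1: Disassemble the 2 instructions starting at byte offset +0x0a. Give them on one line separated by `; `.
+0x0a: 3f 50 ⇒ word 0x3f50 (big)
  op=0x3f50>>10=0xf ⇒ cpi (RI)
  [9:7] rd=6 = x6
  [6:0] imm=80 = $80
+0x0c: 1d 70 ⇒ word 0x1d70 (big)
  op=0x1d70>>10=0x7 ⇒ mov (RR)
  [9:7] rd=2 = x2
  [6:4] rs=7 = x7

cpi $80, x6; mov x7, x2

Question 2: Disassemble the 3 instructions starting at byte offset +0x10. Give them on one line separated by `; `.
cpi $49, x6; cmp x3, x0; inv x1

+0x10: 3f 31 ⇒ word 0x3f31 (big)
  op=0x3f31>>10=0xf ⇒ cpi (RI)
  rd@[9:7]=0x6 ⇒ x6
  imm@[6:0]=0x31 ⇒ $49
+0x12: c8 30 ⇒ word 0xc830 (big)
  op=0xc830>>10=0x32 ⇒ cmp (RR)
  rd@[9:7]=0x0 ⇒ x0
  rs@[6:4]=0x3 ⇒ x3
+0x14: 78 80 ⇒ word 0x7880 (big)
  op=0x7880>>10=0x1e ⇒ inv (R)
  rd@[9:7]=0x1 ⇒ x1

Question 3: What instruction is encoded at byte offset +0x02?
call $4

@+02  big-endian(bc 04) = 0xbc04
  opcode bits[15:10]=0x2f: call/J
  imm: (w>>0)&0x3ff=0x4 → $4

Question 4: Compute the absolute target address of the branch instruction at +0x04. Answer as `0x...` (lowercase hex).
0x91fc

+0x04: 04 02 ⇒ word 0x0402 (big)
  op=0x0402>>10=0x1 ⇒ bnz (J)
  imm@[9:0]=0x2 ⇒ $2
  target = base 0x91f4 + off 0x04 + 2 + imm 2 = 0x91fc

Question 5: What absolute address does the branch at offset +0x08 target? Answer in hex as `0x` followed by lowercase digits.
0x91fc

[08] 07 fe → 0x07fe
  opcode bits[15:10]=0x1: bnz/J
  imm: (w>>0)&0x3ff=0x3fe (s10→-2) → $-2
  target = base 0x91f4 + off 0x08 + 2 + imm -2 = 0x91fc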